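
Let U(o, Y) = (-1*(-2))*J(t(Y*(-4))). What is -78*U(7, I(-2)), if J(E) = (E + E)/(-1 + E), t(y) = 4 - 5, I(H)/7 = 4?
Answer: -156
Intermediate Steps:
I(H) = 28 (I(H) = 7*4 = 28)
t(y) = -1
J(E) = 2*E/(-1 + E) (J(E) = (2*E)/(-1 + E) = 2*E/(-1 + E))
U(o, Y) = 2 (U(o, Y) = (-1*(-2))*(2*(-1)/(-1 - 1)) = 2*(2*(-1)/(-2)) = 2*(2*(-1)*(-½)) = 2*1 = 2)
-78*U(7, I(-2)) = -78*2 = -156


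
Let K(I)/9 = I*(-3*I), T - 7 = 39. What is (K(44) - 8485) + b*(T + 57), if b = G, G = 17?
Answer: -59006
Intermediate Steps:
T = 46 (T = 7 + 39 = 46)
b = 17
K(I) = -27*I**2 (K(I) = 9*(I*(-3*I)) = 9*(-3*I**2) = -27*I**2)
(K(44) - 8485) + b*(T + 57) = (-27*44**2 - 8485) + 17*(46 + 57) = (-27*1936 - 8485) + 17*103 = (-52272 - 8485) + 1751 = -60757 + 1751 = -59006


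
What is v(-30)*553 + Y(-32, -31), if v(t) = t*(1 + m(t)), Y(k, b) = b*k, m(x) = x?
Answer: 482102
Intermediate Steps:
v(t) = t*(1 + t)
v(-30)*553 + Y(-32, -31) = -30*(1 - 30)*553 - 31*(-32) = -30*(-29)*553 + 992 = 870*553 + 992 = 481110 + 992 = 482102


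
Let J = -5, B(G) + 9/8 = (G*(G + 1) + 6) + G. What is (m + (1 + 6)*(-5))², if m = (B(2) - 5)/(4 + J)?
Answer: 117649/64 ≈ 1838.3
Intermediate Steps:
B(G) = 39/8 + G + G*(1 + G) (B(G) = -9/8 + ((G*(G + 1) + 6) + G) = -9/8 + ((G*(1 + G) + 6) + G) = -9/8 + ((6 + G*(1 + G)) + G) = -9/8 + (6 + G + G*(1 + G)) = 39/8 + G + G*(1 + G))
m = -63/8 (m = ((39/8 + 2² + 2*2) - 5)/(4 - 5) = ((39/8 + 4 + 4) - 5)/(-1) = (103/8 - 5)*(-1) = (63/8)*(-1) = -63/8 ≈ -7.8750)
(m + (1 + 6)*(-5))² = (-63/8 + (1 + 6)*(-5))² = (-63/8 + 7*(-5))² = (-63/8 - 35)² = (-343/8)² = 117649/64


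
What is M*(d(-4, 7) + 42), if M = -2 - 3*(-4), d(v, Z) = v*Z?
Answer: 140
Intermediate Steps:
d(v, Z) = Z*v
M = 10 (M = -2 + 12 = 10)
M*(d(-4, 7) + 42) = 10*(7*(-4) + 42) = 10*(-28 + 42) = 10*14 = 140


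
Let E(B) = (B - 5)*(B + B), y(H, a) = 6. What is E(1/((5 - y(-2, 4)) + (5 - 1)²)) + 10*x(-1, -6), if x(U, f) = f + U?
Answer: -15898/225 ≈ -70.658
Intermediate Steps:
x(U, f) = U + f
E(B) = 2*B*(-5 + B) (E(B) = (-5 + B)*(2*B) = 2*B*(-5 + B))
E(1/((5 - y(-2, 4)) + (5 - 1)²)) + 10*x(-1, -6) = 2*(-5 + 1/((5 - 1*6) + (5 - 1)²))/((5 - 1*6) + (5 - 1)²) + 10*(-1 - 6) = 2*(-5 + 1/((5 - 6) + 4²))/((5 - 6) + 4²) + 10*(-7) = 2*(-5 + 1/(-1 + 16))/(-1 + 16) - 70 = 2*(-5 + 1/15)/15 - 70 = 2*(1/15)*(-5 + 1/15) - 70 = 2*(1/15)*(-74/15) - 70 = -148/225 - 70 = -15898/225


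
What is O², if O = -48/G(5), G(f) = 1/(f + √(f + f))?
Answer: 80640 + 23040*√10 ≈ 1.5350e+5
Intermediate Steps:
G(f) = 1/(f + √2*√f) (G(f) = 1/(f + √(2*f)) = 1/(f + √2*√f))
O = -240 - 48*√10 (O = -(240 + 48*√10) = -48*(5 + √10) = -240 - 48*√10 ≈ -391.79)
O² = (-240 - 48*√10)²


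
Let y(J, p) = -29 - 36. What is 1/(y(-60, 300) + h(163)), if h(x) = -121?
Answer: -1/186 ≈ -0.0053763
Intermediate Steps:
y(J, p) = -65
1/(y(-60, 300) + h(163)) = 1/(-65 - 121) = 1/(-186) = -1/186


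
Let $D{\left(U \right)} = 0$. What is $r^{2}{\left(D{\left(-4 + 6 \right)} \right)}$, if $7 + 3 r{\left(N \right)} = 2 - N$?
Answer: $\frac{25}{9} \approx 2.7778$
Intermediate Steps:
$r{\left(N \right)} = - \frac{5}{3} - \frac{N}{3}$ ($r{\left(N \right)} = - \frac{7}{3} + \frac{2 - N}{3} = - \frac{7}{3} - \left(- \frac{2}{3} + \frac{N}{3}\right) = - \frac{5}{3} - \frac{N}{3}$)
$r^{2}{\left(D{\left(-4 + 6 \right)} \right)} = \left(- \frac{5}{3} - 0\right)^{2} = \left(- \frac{5}{3} + 0\right)^{2} = \left(- \frac{5}{3}\right)^{2} = \frac{25}{9}$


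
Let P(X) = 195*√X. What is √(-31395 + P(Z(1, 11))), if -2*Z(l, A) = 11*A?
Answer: √(-125580 + 4290*I*√2)/2 ≈ 4.2788 + 177.24*I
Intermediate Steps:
Z(l, A) = -11*A/2
√(-31395 + P(Z(1, 11))) = √(-31395 + 195*√(-11/2*11)) = √(-31395 + 195*√(-121/2)) = √(-31395 + 195*(11*I*√2/2)) = √(-31395 + 2145*I*√2/2)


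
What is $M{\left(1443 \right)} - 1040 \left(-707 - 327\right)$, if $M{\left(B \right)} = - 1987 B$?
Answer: $-1791881$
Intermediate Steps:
$M{\left(1443 \right)} - 1040 \left(-707 - 327\right) = \left(-1987\right) 1443 - 1040 \left(-707 - 327\right) = -2867241 - -1075360 = -2867241 + 1075360 = -1791881$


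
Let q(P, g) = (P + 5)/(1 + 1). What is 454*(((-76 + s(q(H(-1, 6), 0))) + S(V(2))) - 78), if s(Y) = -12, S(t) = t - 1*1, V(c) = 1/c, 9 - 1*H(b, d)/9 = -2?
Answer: -75591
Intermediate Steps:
H(b, d) = 99 (H(b, d) = 81 - 9*(-2) = 81 + 18 = 99)
q(P, g) = 5/2 + P/2 (q(P, g) = (5 + P)/2 = (5 + P)*(½) = 5/2 + P/2)
S(t) = -1 + t (S(t) = t - 1 = -1 + t)
454*(((-76 + s(q(H(-1, 6), 0))) + S(V(2))) - 78) = 454*(((-76 - 12) + (-1 + 1/2)) - 78) = 454*((-88 + (-1 + ½)) - 78) = 454*((-88 - ½) - 78) = 454*(-177/2 - 78) = 454*(-333/2) = -75591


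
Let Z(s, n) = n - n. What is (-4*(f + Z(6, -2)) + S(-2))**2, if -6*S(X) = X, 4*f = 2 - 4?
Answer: 49/9 ≈ 5.4444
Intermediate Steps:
Z(s, n) = 0
f = -1/2 (f = (2 - 4)/4 = (1/4)*(-2) = -1/2 ≈ -0.50000)
S(X) = -X/6
(-4*(f + Z(6, -2)) + S(-2))**2 = (-4*(-1/2 + 0) - 1/6*(-2))**2 = (-4*(-1/2) + 1/3)**2 = (2 + 1/3)**2 = (7/3)**2 = 49/9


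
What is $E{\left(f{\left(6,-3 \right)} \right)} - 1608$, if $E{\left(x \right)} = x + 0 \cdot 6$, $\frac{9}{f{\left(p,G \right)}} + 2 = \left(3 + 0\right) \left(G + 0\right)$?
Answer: $- \frac{17697}{11} \approx -1608.8$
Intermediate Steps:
$f{\left(p,G \right)} = \frac{9}{-2 + 3 G}$ ($f{\left(p,G \right)} = \frac{9}{-2 + \left(3 + 0\right) \left(G + 0\right)} = \frac{9}{-2 + 3 G}$)
$E{\left(x \right)} = x$ ($E{\left(x \right)} = x + 0 = x$)
$E{\left(f{\left(6,-3 \right)} \right)} - 1608 = \frac{9}{-2 + 3 \left(-3\right)} - 1608 = \frac{9}{-2 - 9} - 1608 = \frac{9}{-11} - 1608 = 9 \left(- \frac{1}{11}\right) - 1608 = - \frac{9}{11} - 1608 = - \frac{17697}{11}$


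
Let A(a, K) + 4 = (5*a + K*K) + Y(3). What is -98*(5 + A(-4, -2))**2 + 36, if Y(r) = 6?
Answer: -7902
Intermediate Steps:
A(a, K) = 2 + K**2 + 5*a (A(a, K) = -4 + ((5*a + K*K) + 6) = -4 + ((5*a + K**2) + 6) = -4 + ((K**2 + 5*a) + 6) = -4 + (6 + K**2 + 5*a) = 2 + K**2 + 5*a)
-98*(5 + A(-4, -2))**2 + 36 = -98*(5 + (2 + (-2)**2 + 5*(-4)))**2 + 36 = -98*(5 + (2 + 4 - 20))**2 + 36 = -98*(5 - 14)**2 + 36 = -98*(-9)**2 + 36 = -98*81 + 36 = -7938 + 36 = -7902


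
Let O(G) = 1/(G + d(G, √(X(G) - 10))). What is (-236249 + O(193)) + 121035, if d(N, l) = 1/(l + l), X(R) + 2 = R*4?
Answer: -13046482407506/113236959 - 4*√190/113236959 ≈ -1.1521e+5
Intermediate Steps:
X(R) = -2 + 4*R (X(R) = -2 + R*4 = -2 + 4*R)
d(N, l) = 1/(2*l)
O(G) = 1/(G + 1/(2*√(-12 + 4*G))) (O(G) = 1/(G + 1/(2*(√((-2 + 4*G) - 10)))) = 1/(G + 1/(2*(√(-12 + 4*G)))) = 1/(G + 1/(2*√(-12 + 4*G))))
(-236249 + O(193)) + 121035 = (-236249 + 4*√(-3 + 193)/(1 + 4*193*√(-3 + 193))) + 121035 = (-236249 + 4*√190/(1 + 4*193*√190)) + 121035 = (-236249 + 4*√190/(1 + 772*√190)) + 121035 = -115214 + 4*√190/(1 + 772*√190)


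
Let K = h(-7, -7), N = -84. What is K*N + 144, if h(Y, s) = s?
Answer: 732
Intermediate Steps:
K = -7
K*N + 144 = -7*(-84) + 144 = 588 + 144 = 732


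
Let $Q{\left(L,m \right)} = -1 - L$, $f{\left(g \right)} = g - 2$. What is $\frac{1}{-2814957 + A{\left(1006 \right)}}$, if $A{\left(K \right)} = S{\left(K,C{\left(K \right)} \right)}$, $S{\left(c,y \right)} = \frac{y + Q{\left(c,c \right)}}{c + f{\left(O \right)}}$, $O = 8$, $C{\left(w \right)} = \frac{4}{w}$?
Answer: $- \frac{509036}{1432914957971} \approx -3.5524 \cdot 10^{-7}$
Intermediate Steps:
$f{\left(g \right)} = -2 + g$
$S{\left(c,y \right)} = \frac{-1 + y - c}{6 + c}$ ($S{\left(c,y \right)} = \frac{y - \left(1 + c\right)}{c + \left(-2 + 8\right)} = \frac{-1 + y - c}{c + 6} = \frac{-1 + y - c}{6 + c}$)
$A{\left(K \right)} = \frac{-1 - K + \frac{4}{K}}{6 + K}$ ($A{\left(K \right)} = \frac{-1 + \frac{4}{K} - K}{6 + K} = \frac{-1 - K + \frac{4}{K}}{6 + K}$)
$\frac{1}{-2814957 + A{\left(1006 \right)}} = \frac{1}{-2814957 + \frac{4 - 1006 \left(1 + 1006\right)}{1006 \left(6 + 1006\right)}} = \frac{1}{-2814957 + \frac{4 - 1006 \cdot 1007}{1006 \cdot 1012}} = \frac{1}{-2814957 + \frac{1}{1006} \cdot \frac{1}{1012} \left(4 - 1013042\right)} = \frac{1}{-2814957 + \frac{1}{1006} \cdot \frac{1}{1012} \left(-1013038\right)} = \frac{1}{-2814957 - \frac{506519}{509036}} = \frac{1}{- \frac{1432914957971}{509036}} = - \frac{509036}{1432914957971}$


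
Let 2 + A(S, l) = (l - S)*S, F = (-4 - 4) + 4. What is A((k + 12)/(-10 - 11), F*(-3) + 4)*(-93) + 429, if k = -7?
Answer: 143260/147 ≈ 974.56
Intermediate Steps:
F = -4 (F = -8 + 4 = -4)
A(S, l) = -2 + S*(l - S) (A(S, l) = -2 + (l - S)*S = -2 + S*(l - S))
A((k + 12)/(-10 - 11), F*(-3) + 4)*(-93) + 429 = (-2 - ((-7 + 12)/(-10 - 11))² + ((-7 + 12)/(-10 - 11))*(-4*(-3) + 4))*(-93) + 429 = (-2 - (5/(-21))² + (5/(-21))*(12 + 4))*(-93) + 429 = (-2 - (5*(-1/21))² + (5*(-1/21))*16)*(-93) + 429 = (-2 - (-5/21)² - 5/21*16)*(-93) + 429 = (-2 - 1*25/441 - 80/21)*(-93) + 429 = (-2 - 25/441 - 80/21)*(-93) + 429 = -2587/441*(-93) + 429 = 80197/147 + 429 = 143260/147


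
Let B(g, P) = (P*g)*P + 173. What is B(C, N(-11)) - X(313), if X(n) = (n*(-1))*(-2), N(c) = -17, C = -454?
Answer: -131659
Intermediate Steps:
X(n) = 2*n (X(n) = -n*(-2) = 2*n)
B(g, P) = 173 + g*P² (B(g, P) = g*P² + 173 = 173 + g*P²)
B(C, N(-11)) - X(313) = (173 - 454*(-17)²) - 2*313 = (173 - 454*289) - 1*626 = (173 - 131206) - 626 = -131033 - 626 = -131659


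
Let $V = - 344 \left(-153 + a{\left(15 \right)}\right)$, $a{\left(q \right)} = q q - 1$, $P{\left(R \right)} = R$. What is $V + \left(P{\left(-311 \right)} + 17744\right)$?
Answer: $-6991$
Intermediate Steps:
$a{\left(q \right)} = -1 + q^{2}$ ($a{\left(q \right)} = q^{2} - 1 = -1 + q^{2}$)
$V = -24424$ ($V = - 344 \left(-153 - \left(1 - 15^{2}\right)\right) = - 344 \left(-153 + \left(-1 + 225\right)\right) = - 344 \left(-153 + 224\right) = \left(-344\right) 71 = -24424$)
$V + \left(P{\left(-311 \right)} + 17744\right) = -24424 + \left(-311 + 17744\right) = -24424 + 17433 = -6991$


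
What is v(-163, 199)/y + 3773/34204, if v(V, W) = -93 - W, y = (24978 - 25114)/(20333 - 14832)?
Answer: 403986211/34204 ≈ 11811.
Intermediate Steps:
y = -136/5501 ≈ -0.024723
v(-163, 199)/y + 3773/34204 = (-93 - 1*199)/(-136/5501) + 3773/34204 = (-93 - 199)*(-5501/136) + 3773*(1/34204) = -292*(-5501/136) + 3773/34204 = 401573/34 + 3773/34204 = 403986211/34204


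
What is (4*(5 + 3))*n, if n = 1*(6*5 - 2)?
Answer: 896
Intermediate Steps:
n = 28 (n = 1*(30 - 2) = 1*28 = 28)
(4*(5 + 3))*n = (4*(5 + 3))*28 = (4*8)*28 = 32*28 = 896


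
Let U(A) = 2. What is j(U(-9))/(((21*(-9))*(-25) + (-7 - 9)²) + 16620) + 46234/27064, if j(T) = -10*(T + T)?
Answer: 498809037/292304732 ≈ 1.7065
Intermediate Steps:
j(T) = -20*T
j(U(-9))/(((21*(-9))*(-25) + (-7 - 9)²) + 16620) + 46234/27064 = (-20*2)/(((21*(-9))*(-25) + (-7 - 9)²) + 16620) + 46234/27064 = -40/((-189*(-25) + (-16)²) + 16620) + 46234*(1/27064) = -40/((4725 + 256) + 16620) + 23117/13532 = -40/(4981 + 16620) + 23117/13532 = -40/21601 + 23117/13532 = 498809037/292304732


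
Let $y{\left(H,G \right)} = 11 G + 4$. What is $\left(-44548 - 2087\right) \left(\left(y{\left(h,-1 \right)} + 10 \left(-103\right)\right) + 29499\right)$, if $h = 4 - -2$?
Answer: $-1327325370$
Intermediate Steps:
$h = 6$ ($h = 4 + 2 = 6$)
$y{\left(H,G \right)} = 4 + 11 G$
$\left(-44548 - 2087\right) \left(\left(y{\left(h,-1 \right)} + 10 \left(-103\right)\right) + 29499\right) = \left(-44548 - 2087\right) \left(\left(\left(4 + 11 \left(-1\right)\right) + 10 \left(-103\right)\right) + 29499\right) = - 46635 \left(\left(\left(4 - 11\right) - 1030\right) + 29499\right) = - 46635 \left(\left(-7 - 1030\right) + 29499\right) = - 46635 \left(-1037 + 29499\right) = \left(-46635\right) 28462 = -1327325370$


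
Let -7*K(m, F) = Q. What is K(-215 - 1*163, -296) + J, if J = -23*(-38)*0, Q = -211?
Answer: 211/7 ≈ 30.143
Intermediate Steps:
K(m, F) = 211/7 (K(m, F) = -⅐*(-211) = 211/7)
J = 0 (J = 874*0 = 0)
K(-215 - 1*163, -296) + J = 211/7 + 0 = 211/7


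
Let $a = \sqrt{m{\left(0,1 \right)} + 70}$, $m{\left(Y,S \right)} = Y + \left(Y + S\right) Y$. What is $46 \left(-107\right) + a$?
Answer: $-4922 + \sqrt{70} \approx -4913.6$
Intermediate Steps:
$m{\left(Y,S \right)} = Y + Y \left(S + Y\right)$ ($m{\left(Y,S \right)} = Y + \left(S + Y\right) Y = Y + Y \left(S + Y\right)$)
$a = \sqrt{70}$ ($a = \sqrt{0 \left(1 + 1 + 0\right) + 70} = \sqrt{0 \cdot 2 + 70} = \sqrt{0 + 70} = \sqrt{70} \approx 8.3666$)
$46 \left(-107\right) + a = 46 \left(-107\right) + \sqrt{70} = -4922 + \sqrt{70}$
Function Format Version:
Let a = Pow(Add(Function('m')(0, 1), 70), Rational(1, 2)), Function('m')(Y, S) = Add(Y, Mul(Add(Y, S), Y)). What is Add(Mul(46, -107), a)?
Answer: Add(-4922, Pow(70, Rational(1, 2))) ≈ -4913.6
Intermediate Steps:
Function('m')(Y, S) = Add(Y, Mul(Y, Add(S, Y))) (Function('m')(Y, S) = Add(Y, Mul(Add(S, Y), Y)) = Add(Y, Mul(Y, Add(S, Y))))
a = Pow(70, Rational(1, 2)) (a = Pow(Add(Mul(0, Add(1, 1, 0)), 70), Rational(1, 2)) = Pow(Add(Mul(0, 2), 70), Rational(1, 2)) = Pow(Add(0, 70), Rational(1, 2)) = Pow(70, Rational(1, 2)) ≈ 8.3666)
Add(Mul(46, -107), a) = Add(Mul(46, -107), Pow(70, Rational(1, 2))) = Add(-4922, Pow(70, Rational(1, 2)))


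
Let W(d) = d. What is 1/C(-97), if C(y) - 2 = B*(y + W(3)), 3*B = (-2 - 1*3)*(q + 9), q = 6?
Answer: 1/2352 ≈ 0.00042517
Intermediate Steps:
B = -25 (B = ((-2 - 1*3)*(6 + 9))/3 = ((-2 - 3)*15)/3 = (-5*15)/3 = (1/3)*(-75) = -25)
C(y) = -73 - 25*y (C(y) = 2 - 25*(y + 3) = 2 - 25*(3 + y) = 2 + (-75 - 25*y) = -73 - 25*y)
1/C(-97) = 1/(-73 - 25*(-97)) = 1/(-73 + 2425) = 1/2352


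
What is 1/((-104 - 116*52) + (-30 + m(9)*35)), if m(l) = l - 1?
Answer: -1/5886 ≈ -0.00016989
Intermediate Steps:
m(l) = -1 + l
1/((-104 - 116*52) + (-30 + m(9)*35)) = 1/((-104 - 116*52) + (-30 + (-1 + 9)*35)) = 1/((-104 - 6032) + (-30 + 8*35)) = 1/(-6136 + (-30 + 280)) = 1/(-6136 + 250) = 1/(-5886) = -1/5886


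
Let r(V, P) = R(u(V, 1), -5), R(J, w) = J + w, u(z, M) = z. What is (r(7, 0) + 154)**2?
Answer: 24336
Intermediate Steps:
r(V, P) = -5 + V (r(V, P) = V - 5 = -5 + V)
(r(7, 0) + 154)**2 = ((-5 + 7) + 154)**2 = (2 + 154)**2 = 156**2 = 24336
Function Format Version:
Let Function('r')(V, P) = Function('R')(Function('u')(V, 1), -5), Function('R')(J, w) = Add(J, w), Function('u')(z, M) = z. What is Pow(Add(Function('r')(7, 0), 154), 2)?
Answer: 24336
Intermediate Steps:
Function('r')(V, P) = Add(-5, V) (Function('r')(V, P) = Add(V, -5) = Add(-5, V))
Pow(Add(Function('r')(7, 0), 154), 2) = Pow(Add(Add(-5, 7), 154), 2) = Pow(Add(2, 154), 2) = Pow(156, 2) = 24336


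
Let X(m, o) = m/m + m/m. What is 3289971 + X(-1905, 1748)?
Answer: 3289973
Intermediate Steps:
X(m, o) = 2 (X(m, o) = 1 + 1 = 2)
3289971 + X(-1905, 1748) = 3289971 + 2 = 3289973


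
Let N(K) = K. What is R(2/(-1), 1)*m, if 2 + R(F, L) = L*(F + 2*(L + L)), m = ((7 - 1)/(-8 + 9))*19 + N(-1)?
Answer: 0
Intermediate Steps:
m = 113 (m = ((7 - 1)/(-8 + 9))*19 - 1 = (6/1)*19 - 1 = (6*1)*19 - 1 = 6*19 - 1 = 114 - 1 = 113)
R(F, L) = -2 + L*(F + 4*L) (R(F, L) = -2 + L*(F + 2*(L + L)) = -2 + L*(F + 2*(2*L)) = -2 + L*(F + 4*L))
R(2/(-1), 1)*m = (-2 + 4*1**2 + (2/(-1))*1)*113 = (-2 + 4*1 + (2*(-1))*1)*113 = (-2 + 4 - 2*1)*113 = (-2 + 4 - 2)*113 = 0*113 = 0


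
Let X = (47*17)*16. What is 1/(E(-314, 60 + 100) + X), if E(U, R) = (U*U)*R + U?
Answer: 1/15787830 ≈ 6.3340e-8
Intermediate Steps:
E(U, R) = U + R*U² (E(U, R) = U²*R + U = R*U² + U = U + R*U²)
X = 12784 (X = 799*16 = 12784)
1/(E(-314, 60 + 100) + X) = 1/(-314*(1 + (60 + 100)*(-314)) + 12784) = 1/(-314*(1 + 160*(-314)) + 12784) = 1/(-314*(1 - 50240) + 12784) = 1/(-314*(-50239) + 12784) = 1/(15775046 + 12784) = 1/15787830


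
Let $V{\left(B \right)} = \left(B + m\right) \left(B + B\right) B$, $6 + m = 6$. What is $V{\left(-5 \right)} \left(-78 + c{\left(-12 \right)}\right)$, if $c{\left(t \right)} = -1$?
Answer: $19750$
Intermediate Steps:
$m = 0$ ($m = -6 + 6 = 0$)
$V{\left(B \right)} = 2 B^{3}$ ($V{\left(B \right)} = \left(B + 0\right) \left(B + B\right) B = B 2 B B = 2 B^{2} B = 2 B^{3}$)
$V{\left(-5 \right)} \left(-78 + c{\left(-12 \right)}\right) = 2 \left(-5\right)^{3} \left(-78 - 1\right) = 2 \left(-125\right) \left(-79\right) = \left(-250\right) \left(-79\right) = 19750$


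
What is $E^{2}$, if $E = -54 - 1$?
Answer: $3025$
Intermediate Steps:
$E = -55$
$E^{2} = \left(-55\right)^{2} = 3025$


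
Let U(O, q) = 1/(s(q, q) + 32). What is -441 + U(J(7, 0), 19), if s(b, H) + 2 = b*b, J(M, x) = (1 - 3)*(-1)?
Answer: -172430/391 ≈ -441.00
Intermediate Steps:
J(M, x) = 2 (J(M, x) = -2*(-1) = 2)
s(b, H) = -2 + b² (s(b, H) = -2 + b*b = -2 + b²)
U(O, q) = 1/(30 + q²) (U(O, q) = 1/((-2 + q²) + 32) = 1/(30 + q²))
-441 + U(J(7, 0), 19) = -441 + 1/(30 + 19²) = -441 + 1/(30 + 361) = -441 + 1/391 = -172430/391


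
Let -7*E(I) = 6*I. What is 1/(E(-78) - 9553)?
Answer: -7/66403 ≈ -0.00010542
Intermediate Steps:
E(I) = -6*I/7
1/(E(-78) - 9553) = 1/(-6/7*(-78) - 9553) = 1/(468/7 - 9553) = 1/(-66403/7) = -7/66403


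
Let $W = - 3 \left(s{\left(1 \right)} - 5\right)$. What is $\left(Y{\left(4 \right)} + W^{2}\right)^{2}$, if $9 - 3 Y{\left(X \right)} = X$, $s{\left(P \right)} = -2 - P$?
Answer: $\frac{3003289}{9} \approx 3.337 \cdot 10^{5}$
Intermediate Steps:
$W = 24$ ($W = - 3 \left(\left(-2 - 1\right) - 5\right) = - 3 \left(-3 - 5\right) = \left(-3\right) \left(-8\right) = 24$)
$Y{\left(X \right)} = 3 - \frac{X}{3}$
$\left(Y{\left(4 \right)} + W^{2}\right)^{2} = \left(\left(3 - \frac{4}{3}\right) + 24^{2}\right)^{2} = \left(\left(3 - \frac{4}{3}\right) + 576\right)^{2} = \left(\frac{5}{3} + 576\right)^{2} = \left(\frac{1733}{3}\right)^{2} = \frac{3003289}{9}$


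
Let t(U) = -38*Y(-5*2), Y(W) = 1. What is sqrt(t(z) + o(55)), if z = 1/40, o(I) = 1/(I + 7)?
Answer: I*sqrt(146010)/62 ≈ 6.1631*I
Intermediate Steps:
o(I) = 1/(7 + I)
z = 1/40 ≈ 0.025000
t(U) = -38 (t(U) = -38*1 = -38)
sqrt(t(z) + o(55)) = sqrt(-38 + 1/(7 + 55)) = sqrt(-38 + 1/62) = sqrt(-2355/62) = I*sqrt(146010)/62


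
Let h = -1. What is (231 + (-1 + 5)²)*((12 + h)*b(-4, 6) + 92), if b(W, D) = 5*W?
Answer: -31616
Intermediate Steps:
(231 + (-1 + 5)²)*((12 + h)*b(-4, 6) + 92) = (231 + (-1 + 5)²)*((12 - 1)*(5*(-4)) + 92) = (231 + 4²)*(11*(-20) + 92) = (231 + 16)*(-220 + 92) = 247*(-128) = -31616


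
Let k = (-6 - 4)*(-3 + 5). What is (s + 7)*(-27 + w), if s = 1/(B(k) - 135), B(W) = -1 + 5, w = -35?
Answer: -56792/131 ≈ -433.53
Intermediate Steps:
k = -20 (k = -10*2 = -20)
B(W) = 4
s = -1/131 (s = 1/(4 - 135) = 1/(-131) = -1/131 ≈ -0.0076336)
(s + 7)*(-27 + w) = (-1/131 + 7)*(-27 - 35) = (916/131)*(-62) = -56792/131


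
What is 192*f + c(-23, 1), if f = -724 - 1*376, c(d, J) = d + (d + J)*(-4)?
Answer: -211135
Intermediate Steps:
c(d, J) = -4*J - 3*d (c(d, J) = d + (J + d)*(-4) = d + (-4*J - 4*d) = -4*J - 3*d)
f = -1100 (f = -724 - 376 = -1100)
192*f + c(-23, 1) = 192*(-1100) + (-4*1 - 3*(-23)) = -211200 + (-4 + 69) = -211200 + 65 = -211135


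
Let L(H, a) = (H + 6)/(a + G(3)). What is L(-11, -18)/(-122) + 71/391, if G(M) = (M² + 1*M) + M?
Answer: 24031/143106 ≈ 0.16792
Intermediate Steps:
G(M) = M² + 2*M (G(M) = (M² + M) + M = (M + M²) + M = M² + 2*M)
L(H, a) = (6 + H)/(15 + a) (L(H, a) = (H + 6)/(a + 3*(2 + 3)) = (6 + H)/(a + 3*5) = (6 + H)/(a + 15) = (6 + H)/(15 + a))
L(-11, -18)/(-122) + 71/391 = ((6 - 11)/(15 - 18))/(-122) + 71/391 = (-5/(-3))*(-1/122) + 71*(1/391) = -⅓*(-5)*(-1/122) + 71/391 = (5/3)*(-1/122) + 71/391 = -5/366 + 71/391 = 24031/143106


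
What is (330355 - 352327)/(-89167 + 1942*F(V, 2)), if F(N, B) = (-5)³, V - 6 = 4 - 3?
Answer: 7324/110639 ≈ 0.066197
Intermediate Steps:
V = 7 (V = 6 + (4 - 3) = 6 + 1 = 7)
F(N, B) = -125
(330355 - 352327)/(-89167 + 1942*F(V, 2)) = (330355 - 352327)/(-89167 + 1942*(-125)) = -21972/(-89167 - 242750) = -21972/(-331917) = -21972*(-1/331917) = 7324/110639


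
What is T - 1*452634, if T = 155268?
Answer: -297366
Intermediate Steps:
T - 1*452634 = 155268 - 1*452634 = 155268 - 452634 = -297366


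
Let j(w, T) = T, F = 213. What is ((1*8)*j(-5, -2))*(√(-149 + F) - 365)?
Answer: 5712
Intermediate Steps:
((1*8)*j(-5, -2))*(√(-149 + F) - 365) = ((1*8)*(-2))*(√(-149 + 213) - 365) = (8*(-2))*(√64 - 365) = -16*(8 - 365) = -16*(-357) = 5712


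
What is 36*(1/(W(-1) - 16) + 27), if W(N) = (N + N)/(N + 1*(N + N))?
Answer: 22302/23 ≈ 969.65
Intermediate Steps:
W(N) = 2/3 (W(N) = (2*N)/(N + 1*(2*N)) = (2*N)/(N + 2*N) = (2*N)/((3*N)) = (2*N)*(1/(3*N)) = 2/3)
36*(1/(W(-1) - 16) + 27) = 36*(1/(2/3 - 16) + 27) = 36*(1/(-46/3) + 27) = 36*(-3/46 + 27) = 36*(1239/46) = 22302/23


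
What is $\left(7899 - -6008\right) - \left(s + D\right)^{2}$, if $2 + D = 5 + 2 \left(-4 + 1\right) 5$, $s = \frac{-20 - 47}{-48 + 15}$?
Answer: $\frac{14465747}{1089} \approx 13284.0$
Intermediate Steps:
$s = \frac{67}{33}$ ($s = - \frac{67}{-33} = \left(-67\right) \left(- \frac{1}{33}\right) = \frac{67}{33} \approx 2.0303$)
$D = -27$ ($D = -2 + \left(5 + 2 \left(-4 + 1\right) 5\right) = -2 + \left(5 + 2 \left(\left(-3\right) 5\right)\right) = -2 + \left(5 + 2 \left(-15\right)\right) = -2 + \left(5 - 30\right) = -2 - 25 = -27$)
$\left(7899 - -6008\right) - \left(s + D\right)^{2} = \left(7899 - -6008\right) - \left(\frac{67}{33} - 27\right)^{2} = \left(7899 + 6008\right) - \left(- \frac{824}{33}\right)^{2} = 13907 - \frac{678976}{1089} = \frac{14465747}{1089}$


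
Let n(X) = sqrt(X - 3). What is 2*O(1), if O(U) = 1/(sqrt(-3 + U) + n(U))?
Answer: -I*sqrt(2)/2 ≈ -0.70711*I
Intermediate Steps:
n(X) = sqrt(-3 + X)
O(U) = 1/(2*sqrt(-3 + U)) (O(U) = 1/(sqrt(-3 + U) + sqrt(-3 + U)) = 1/(2*sqrt(-3 + U)))
2*O(1) = 2*(1/(2*sqrt(-3 + 1))) = 2*(1/(2*sqrt(-2))) = 2*((-I*sqrt(2)/2)/2) = 2*(-I*sqrt(2)/4) = -I*sqrt(2)/2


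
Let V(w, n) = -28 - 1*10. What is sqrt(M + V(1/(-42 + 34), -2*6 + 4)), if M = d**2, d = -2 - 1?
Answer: I*sqrt(29) ≈ 5.3852*I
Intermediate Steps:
V(w, n) = -38 (V(w, n) = -28 - 10 = -38)
d = -3
M = 9 (M = (-3)**2 = 9)
sqrt(M + V(1/(-42 + 34), -2*6 + 4)) = sqrt(9 - 38) = sqrt(-29) = I*sqrt(29)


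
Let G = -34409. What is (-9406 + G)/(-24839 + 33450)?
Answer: -43815/8611 ≈ -5.0883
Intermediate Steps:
(-9406 + G)/(-24839 + 33450) = (-9406 - 34409)/(-24839 + 33450) = -43815/8611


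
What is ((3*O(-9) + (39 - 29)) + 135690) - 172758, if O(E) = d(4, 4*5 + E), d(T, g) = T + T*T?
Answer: -36998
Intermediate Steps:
d(T, g) = T + T²
O(E) = 20 (O(E) = 4*(1 + 4) = 4*5 = 20)
((3*O(-9) + (39 - 29)) + 135690) - 172758 = ((3*20 + (39 - 29)) + 135690) - 172758 = ((60 + 10) + 135690) - 172758 = (70 + 135690) - 172758 = 135760 - 172758 = -36998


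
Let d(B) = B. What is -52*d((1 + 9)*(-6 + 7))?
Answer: -520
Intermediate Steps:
-52*d((1 + 9)*(-6 + 7)) = -52*(1 + 9)*(-6 + 7) = -520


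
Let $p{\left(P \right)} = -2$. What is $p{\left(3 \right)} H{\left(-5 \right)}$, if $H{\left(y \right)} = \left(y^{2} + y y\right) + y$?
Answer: $-90$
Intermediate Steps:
$H{\left(y \right)} = y + 2 y^{2}$ ($H{\left(y \right)} = \left(y^{2} + y^{2}\right) + y = 2 y^{2} + y = y + 2 y^{2}$)
$p{\left(3 \right)} H{\left(-5 \right)} = - 2 \left(- 5 \left(1 + 2 \left(-5\right)\right)\right) = - 2 \left(- 5 \left(1 - 10\right)\right) = - 2 \left(\left(-5\right) \left(-9\right)\right) = \left(-2\right) 45 = -90$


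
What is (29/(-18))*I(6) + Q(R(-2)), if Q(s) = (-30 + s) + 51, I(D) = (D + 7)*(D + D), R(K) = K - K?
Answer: -691/3 ≈ -230.33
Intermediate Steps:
R(K) = 0
I(D) = 2*D*(7 + D) (I(D) = (7 + D)*(2*D) = 2*D*(7 + D))
Q(s) = 21 + s
(29/(-18))*I(6) + Q(R(-2)) = (29/(-18))*(2*6*(7 + 6)) + (21 + 0) = (-1/18*29)*(2*6*13) + 21 = -29/18*156 + 21 = -754/3 + 21 = -691/3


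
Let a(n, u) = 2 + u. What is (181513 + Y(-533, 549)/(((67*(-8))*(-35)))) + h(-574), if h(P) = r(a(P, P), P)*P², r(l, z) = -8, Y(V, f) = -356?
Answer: -11510643639/4690 ≈ -2.4543e+6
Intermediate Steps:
h(P) = -8*P²
(181513 + Y(-533, 549)/(((67*(-8))*(-35)))) + h(-574) = (181513 - 356/((67*(-8))*(-35))) - 8*(-574)² = (181513 - 356/((-536*(-35)))) - 8*329476 = (181513 - 356/18760) - 2635808 = (181513 - 356*1/18760) - 2635808 = (181513 - 89/4690) - 2635808 = 851295881/4690 - 2635808 = -11510643639/4690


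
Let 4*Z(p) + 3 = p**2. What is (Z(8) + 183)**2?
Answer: 628849/16 ≈ 39303.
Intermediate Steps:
Z(p) = -3/4 + p**2/4
(Z(8) + 183)**2 = ((-3/4 + (1/4)*8**2) + 183)**2 = ((-3/4 + (1/4)*64) + 183)**2 = ((-3/4 + 16) + 183)**2 = (61/4 + 183)**2 = (793/4)**2 = 628849/16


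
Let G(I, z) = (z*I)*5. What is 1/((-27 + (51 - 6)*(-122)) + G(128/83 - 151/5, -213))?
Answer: 83/2075298 ≈ 3.9994e-5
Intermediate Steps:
G(I, z) = 5*I*z (G(I, z) = (I*z)*5 = 5*I*z)
1/((-27 + (51 - 6)*(-122)) + G(128/83 - 151/5, -213)) = 1/((-27 + (51 - 6)*(-122)) + 5*(128/83 - 151/5)*(-213)) = 1/((-27 + 45*(-122)) + 5*(128*(1/83) - 151*1/5)*(-213)) = 1/((-27 - 5490) + 5*(128/83 - 151/5)*(-213)) = 1/(-5517 + 5*(-11893/415)*(-213)) = 1/(-5517 + 2533209/83) = 1/(2075298/83) = 83/2075298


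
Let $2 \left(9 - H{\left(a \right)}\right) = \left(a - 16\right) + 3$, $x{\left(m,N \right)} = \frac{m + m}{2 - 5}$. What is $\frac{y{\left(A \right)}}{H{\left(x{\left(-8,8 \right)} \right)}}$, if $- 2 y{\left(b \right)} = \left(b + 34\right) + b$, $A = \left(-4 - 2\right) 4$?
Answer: $\frac{6}{11} \approx 0.54545$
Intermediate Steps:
$x{\left(m,N \right)} = - \frac{2 m}{3}$ ($x{\left(m,N \right)} = \frac{2 m}{-3} = 2 m \left(- \frac{1}{3}\right) = - \frac{2 m}{3}$)
$A = -24$ ($A = \left(-6\right) 4 = -24$)
$y{\left(b \right)} = -17 - b$ ($y{\left(b \right)} = - \frac{\left(b + 34\right) + b}{2} = - \frac{\left(34 + b\right) + b}{2} = - \frac{34 + 2 b}{2} = -17 - b$)
$H{\left(a \right)} = \frac{31}{2} - \frac{a}{2}$ ($H{\left(a \right)} = 9 - \frac{\left(a - 16\right) + 3}{2} = 9 - \frac{\left(-16 + a\right) + 3}{2} = 9 - \frac{-13 + a}{2} = 9 - \left(- \frac{13}{2} + \frac{a}{2}\right) = \frac{31}{2} - \frac{a}{2}$)
$\frac{y{\left(A \right)}}{H{\left(x{\left(-8,8 \right)} \right)}} = \frac{-17 - -24}{\frac{31}{2} - \frac{\left(- \frac{2}{3}\right) \left(-8\right)}{2}} = \frac{-17 + 24}{\frac{31}{2} - \frac{8}{3}} = \frac{7}{\frac{31}{2} - \frac{8}{3}} = \frac{7}{\frac{77}{6}} = 7 \cdot \frac{6}{77} = \frac{6}{11}$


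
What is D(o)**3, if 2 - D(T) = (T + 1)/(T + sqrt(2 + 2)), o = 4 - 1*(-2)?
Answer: 729/512 ≈ 1.4238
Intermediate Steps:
o = 6 (o = 4 + 2 = 6)
D(T) = 2 - (1 + T)/(2 + T) (D(T) = 2 - (T + 1)/(T + sqrt(2 + 2)) = 2 - (1 + T)/(T + sqrt(4)) = 2 - (1 + T)/(T + 2) = 2 - (1 + T)/(2 + T))
D(o)**3 = ((3 + 6)/(2 + 6))**3 = (9/8)**3 = 729/512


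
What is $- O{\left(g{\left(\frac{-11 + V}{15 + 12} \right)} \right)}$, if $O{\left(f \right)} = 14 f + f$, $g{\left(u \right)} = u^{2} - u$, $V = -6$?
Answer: $- \frac{3740}{243} \approx -15.391$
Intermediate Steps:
$O{\left(f \right)} = 15 f$
$- O{\left(g{\left(\frac{-11 + V}{15 + 12} \right)} \right)} = - 15 \frac{-11 - 6}{15 + 12} \left(-1 + \frac{-11 - 6}{15 + 12}\right) = - 15 - \frac{17}{27} \left(-1 - \frac{17}{27}\right) = - 15 \left(-17\right) \frac{1}{27} \left(-1 - \frac{17}{27}\right) = - 15 \left(- \frac{17 \left(-1 - \frac{17}{27}\right)}{27}\right) = - 15 \left(\left(- \frac{17}{27}\right) \left(- \frac{44}{27}\right)\right) = - \frac{15 \cdot 748}{729} = \left(-1\right) \frac{3740}{243} = - \frac{3740}{243}$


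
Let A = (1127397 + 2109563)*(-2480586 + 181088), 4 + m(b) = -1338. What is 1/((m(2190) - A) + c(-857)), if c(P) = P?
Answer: 1/7443383043881 ≈ 1.3435e-13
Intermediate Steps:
m(b) = -1342 (m(b) = -4 - 1338 = -1342)
A = -7443383046080 (A = 3236960*(-2299498) = -7443383046080)
1/((m(2190) - A) + c(-857)) = 1/((-1342 - 1*(-7443383046080)) - 857) = 1/((-1342 + 7443383046080) - 857) = 1/(7443383044738 - 857) = 1/7443383043881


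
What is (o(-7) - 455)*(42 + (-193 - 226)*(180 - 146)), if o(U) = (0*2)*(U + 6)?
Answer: 6462820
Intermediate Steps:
o(U) = 0 (o(U) = 0*(6 + U) = 0)
(o(-7) - 455)*(42 + (-193 - 226)*(180 - 146)) = (0 - 455)*(42 + (-193 - 226)*(180 - 146)) = -455*(42 - 419*34) = -455*(42 - 14246) = -455*(-14204) = 6462820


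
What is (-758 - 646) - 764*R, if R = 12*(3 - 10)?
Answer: 62772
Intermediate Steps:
R = -84 (R = 12*(-7) = -84)
(-758 - 646) - 764*R = (-758 - 646) - 764*(-84) = -1404 + 64176 = 62772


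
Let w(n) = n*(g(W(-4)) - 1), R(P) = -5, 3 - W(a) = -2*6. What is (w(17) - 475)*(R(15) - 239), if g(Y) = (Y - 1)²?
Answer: -692960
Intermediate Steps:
W(a) = 15 (W(a) = 3 - (-2)*6 = 3 - 1*(-12) = 3 + 12 = 15)
g(Y) = (-1 + Y)²
w(n) = 195*n (w(n) = n*((-1 + 15)² - 1) = n*(14² - 1) = n*(196 - 1) = n*195 = 195*n)
(w(17) - 475)*(R(15) - 239) = (195*17 - 475)*(-5 - 239) = (3315 - 475)*(-244) = 2840*(-244) = -692960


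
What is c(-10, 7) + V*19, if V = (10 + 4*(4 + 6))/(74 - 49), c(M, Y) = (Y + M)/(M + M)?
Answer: 763/20 ≈ 38.150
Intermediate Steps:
c(M, Y) = (M + Y)/(2*M) (c(M, Y) = (M + Y)/((2*M)) = (M + Y)*(1/(2*M)) = (M + Y)/(2*M))
V = 2 (V = (10 + 4*10)/25 = (10 + 40)*(1/25) = 50*(1/25) = 2)
c(-10, 7) + V*19 = (1/2)*(-10 + 7)/(-10) + 2*19 = (1/2)*(-1/10)*(-3) + 38 = 3/20 + 38 = 763/20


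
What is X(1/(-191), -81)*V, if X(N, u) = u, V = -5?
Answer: 405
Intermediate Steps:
X(1/(-191), -81)*V = -81*(-5) = 405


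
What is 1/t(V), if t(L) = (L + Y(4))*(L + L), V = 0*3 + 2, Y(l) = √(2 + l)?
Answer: -¼ + √6/8 ≈ 0.056186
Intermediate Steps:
V = 2 (V = 0 + 2 = 2)
t(L) = 2*L*(L + √6) (t(L) = (L + √(2 + 4))*(L + L) = (L + √6)*(2*L) = 2*L*(L + √6))
1/t(V) = 1/(2*2*(2 + √6)) = 1/(8 + 4*√6)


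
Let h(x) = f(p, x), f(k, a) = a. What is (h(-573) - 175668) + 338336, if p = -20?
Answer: 162095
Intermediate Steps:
h(x) = x
(h(-573) - 175668) + 338336 = (-573 - 175668) + 338336 = -176241 + 338336 = 162095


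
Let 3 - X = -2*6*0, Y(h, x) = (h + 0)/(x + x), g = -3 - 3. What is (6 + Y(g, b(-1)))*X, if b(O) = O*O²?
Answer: 27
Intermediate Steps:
b(O) = O³
g = -6
Y(h, x) = h/(2*x) (Y(h, x) = h/((2*x)) = h*(1/(2*x)) = h/(2*x))
X = 3 (X = 3 - (-2*6)*0 = 3 - (-12)*0 = 3 - 1*0 = 3 + 0 = 3)
(6 + Y(g, b(-1)))*X = (6 + (½)*(-6)/(-1)³)*3 = (6 + (½)*(-6)/(-1))*3 = (6 + (½)*(-6)*(-1))*3 = (6 + 3)*3 = 9*3 = 27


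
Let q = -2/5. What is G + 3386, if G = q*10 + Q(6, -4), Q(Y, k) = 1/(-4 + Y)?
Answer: 6765/2 ≈ 3382.5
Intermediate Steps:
q = -2/5 (q = -2*1/5 = -2/5 ≈ -0.40000)
G = -7/2 (G = -2/5*10 + 1/(-4 + 6) = -4 + 1/2 = -7/2 ≈ -3.5000)
G + 3386 = -7/2 + 3386 = 6765/2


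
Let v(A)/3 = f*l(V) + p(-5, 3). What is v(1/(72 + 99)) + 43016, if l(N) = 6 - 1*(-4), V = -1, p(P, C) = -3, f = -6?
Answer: 42827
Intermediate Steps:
l(N) = 10 (l(N) = 6 + 4 = 10)
v(A) = -189 (v(A) = 3*(-6*10 - 3) = 3*(-60 - 3) = 3*(-63) = -189)
v(1/(72 + 99)) + 43016 = -189 + 43016 = 42827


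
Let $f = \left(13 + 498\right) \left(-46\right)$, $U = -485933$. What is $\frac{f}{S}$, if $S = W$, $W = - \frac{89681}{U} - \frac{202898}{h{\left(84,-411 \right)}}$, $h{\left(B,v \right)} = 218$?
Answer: $\frac{622517589841}{24643820844} \approx 25.261$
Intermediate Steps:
$W = - \frac{49287641688}{52966697}$ ($W = - \frac{89681}{-485933} - \frac{202898}{218} = \left(-89681\right) \left(- \frac{1}{485933}\right) - \frac{101449}{109} = \frac{89681}{485933} - \frac{101449}{109} = - \frac{49287641688}{52966697} \approx -930.54$)
$S = - \frac{49287641688}{52966697} \approx -930.54$
$f = -23506$ ($f = 511 \left(-46\right) = -23506$)
$\frac{f}{S} = - \frac{23506}{- \frac{49287641688}{52966697}} = \left(-23506\right) \left(- \frac{52966697}{49287641688}\right) = \frac{622517589841}{24643820844}$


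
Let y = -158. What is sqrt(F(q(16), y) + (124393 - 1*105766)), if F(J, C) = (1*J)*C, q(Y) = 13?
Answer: sqrt(16573) ≈ 128.74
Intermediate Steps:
F(J, C) = C*J (F(J, C) = J*C = C*J)
sqrt(F(q(16), y) + (124393 - 1*105766)) = sqrt(-158*13 + (124393 - 1*105766)) = sqrt(-2054 + (124393 - 105766)) = sqrt(-2054 + 18627) = sqrt(16573)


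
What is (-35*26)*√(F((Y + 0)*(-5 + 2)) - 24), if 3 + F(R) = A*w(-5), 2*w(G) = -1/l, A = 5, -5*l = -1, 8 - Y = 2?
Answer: -455*I*√158 ≈ -5719.3*I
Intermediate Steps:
Y = 6 (Y = 8 - 1*2 = 8 - 2 = 6)
l = ⅕ (l = -⅕*(-1) = ⅕ ≈ 0.20000)
w(G) = -5/2 (w(G) = (-1/⅕)/2 = (-1*5)/2 = (½)*(-5) = -5/2)
F(R) = -31/2 (F(R) = -3 + 5*(-5/2) = -3 - 25/2 = -31/2)
(-35*26)*√(F((Y + 0)*(-5 + 2)) - 24) = (-35*26)*√(-31/2 - 24) = -455*I*√158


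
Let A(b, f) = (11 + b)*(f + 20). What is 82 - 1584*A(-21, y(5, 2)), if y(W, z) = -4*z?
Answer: 190162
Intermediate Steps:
A(b, f) = (11 + b)*(20 + f)
82 - 1584*A(-21, y(5, 2)) = 82 - 1584*(220 + 11*(-4*2) + 20*(-21) - (-84)*2) = 82 - 1584*(220 + 11*(-8) - 420 - 21*(-8)) = 82 - 1584*(220 - 88 - 420 + 168) = 82 - 1584*(-120) = 82 + 190080 = 190162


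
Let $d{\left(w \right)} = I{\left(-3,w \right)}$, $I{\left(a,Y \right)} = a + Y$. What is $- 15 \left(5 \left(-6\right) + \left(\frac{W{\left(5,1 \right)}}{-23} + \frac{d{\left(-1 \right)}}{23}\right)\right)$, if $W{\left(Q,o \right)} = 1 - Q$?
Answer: $450$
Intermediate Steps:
$I{\left(a,Y \right)} = Y + a$
$d{\left(w \right)} = -3 + w$ ($d{\left(w \right)} = w - 3 = -3 + w$)
$- 15 \left(5 \left(-6\right) + \left(\frac{W{\left(5,1 \right)}}{-23} + \frac{d{\left(-1 \right)}}{23}\right)\right) = - 15 \left(5 \left(-6\right) + \left(\frac{1 - 5}{-23} + \frac{-3 - 1}{23}\right)\right) = - 15 \left(-30 - \left(\frac{4}{23} - \left(1 - 5\right) \left(- \frac{1}{23}\right)\right)\right) = - 15 \left(-30 - 0\right) = - 15 \left(-30 + \left(\frac{4}{23} - \frac{4}{23}\right)\right) = - 15 \left(-30 + 0\right) = \left(-15\right) \left(-30\right) = 450$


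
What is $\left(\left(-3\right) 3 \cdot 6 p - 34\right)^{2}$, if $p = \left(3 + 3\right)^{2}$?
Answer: $3912484$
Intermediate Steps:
$p = 36$ ($p = 6^{2} = 36$)
$\left(\left(-3\right) 3 \cdot 6 p - 34\right)^{2} = \left(\left(-3\right) 3 \cdot 6 \cdot 36 - 34\right)^{2} = \left(\left(-9\right) 6 \cdot 36 - 34\right)^{2} = \left(\left(-54\right) 36 - 34\right)^{2} = \left(-1944 - 34\right)^{2} = \left(-1978\right)^{2} = 3912484$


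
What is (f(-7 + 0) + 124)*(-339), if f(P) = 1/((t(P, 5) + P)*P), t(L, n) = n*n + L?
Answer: -3236433/77 ≈ -42032.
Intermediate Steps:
t(L, n) = L + n² (t(L, n) = n² + L = L + n²)
f(P) = 1/(P*(25 + 2*P)) (f(P) = 1/(((P + 5²) + P)*P) = 1/(((P + 25) + P)*P) = 1/(((25 + P) + P)*P) = 1/((25 + 2*P)*P) = 1/(P*(25 + 2*P)))
(f(-7 + 0) + 124)*(-339) = (1/((-7 + 0)*(25 + 2*(-7 + 0))) + 124)*(-339) = (1/((-7)*(25 + 2*(-7))) + 124)*(-339) = (-1/(7*(25 - 14)) + 124)*(-339) = (-⅐/11 + 124)*(-339) = (-⅐*1/11 + 124)*(-339) = (-1/77 + 124)*(-339) = (9547/77)*(-339) = -3236433/77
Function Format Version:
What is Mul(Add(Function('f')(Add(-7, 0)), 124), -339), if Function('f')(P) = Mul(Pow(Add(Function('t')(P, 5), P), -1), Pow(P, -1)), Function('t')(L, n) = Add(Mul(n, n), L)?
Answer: Rational(-3236433, 77) ≈ -42032.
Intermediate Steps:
Function('t')(L, n) = Add(L, Pow(n, 2)) (Function('t')(L, n) = Add(Pow(n, 2), L) = Add(L, Pow(n, 2)))
Function('f')(P) = Mul(Pow(P, -1), Pow(Add(25, Mul(2, P)), -1)) (Function('f')(P) = Mul(Pow(Add(Add(P, Pow(5, 2)), P), -1), Pow(P, -1)) = Mul(Pow(Add(Add(P, 25), P), -1), Pow(P, -1)) = Mul(Pow(Add(Add(25, P), P), -1), Pow(P, -1)) = Mul(Pow(Add(25, Mul(2, P)), -1), Pow(P, -1)) = Mul(Pow(P, -1), Pow(Add(25, Mul(2, P)), -1)))
Mul(Add(Function('f')(Add(-7, 0)), 124), -339) = Mul(Add(Mul(Pow(Add(-7, 0), -1), Pow(Add(25, Mul(2, Add(-7, 0))), -1)), 124), -339) = Mul(Add(Mul(Pow(-7, -1), Pow(Add(25, Mul(2, -7)), -1)), 124), -339) = Mul(Add(Mul(Rational(-1, 7), Pow(Add(25, -14), -1)), 124), -339) = Mul(Add(Mul(Rational(-1, 7), Pow(11, -1)), 124), -339) = Mul(Add(Mul(Rational(-1, 7), Rational(1, 11)), 124), -339) = Mul(Add(Rational(-1, 77), 124), -339) = Mul(Rational(9547, 77), -339) = Rational(-3236433, 77)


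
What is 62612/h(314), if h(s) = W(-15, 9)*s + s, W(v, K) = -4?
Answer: -31306/471 ≈ -66.467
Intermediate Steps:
h(s) = -3*s (h(s) = -4*s + s = -3*s)
62612/h(314) = 62612/((-3*314)) = 62612/(-942) = 62612*(-1/942) = -31306/471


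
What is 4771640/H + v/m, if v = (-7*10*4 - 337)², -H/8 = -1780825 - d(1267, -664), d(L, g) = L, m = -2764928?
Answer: 242683077213/1231839017344 ≈ 0.19701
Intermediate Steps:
H = 14256736 (H = -8*(-1780825 - 1*1267) = -8*(-1780825 - 1267) = -8*(-1782092) = 14256736)
v = 380689 (v = (-70*4 - 337)² = (-280 - 337)² = (-617)² = 380689)
4771640/H + v/m = 4771640/14256736 + 380689/(-2764928) = 4771640*(1/14256736) + 380689*(-1/2764928) = 596455/1782092 - 380689/2764928 = 242683077213/1231839017344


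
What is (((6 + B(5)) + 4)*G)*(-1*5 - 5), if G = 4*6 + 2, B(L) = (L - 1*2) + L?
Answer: -4680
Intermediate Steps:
B(L) = -2 + 2*L (B(L) = (L - 2) + L = (-2 + L) + L = -2 + 2*L)
G = 26 (G = 24 + 2 = 26)
(((6 + B(5)) + 4)*G)*(-1*5 - 5) = (((6 + (-2 + 2*5)) + 4)*26)*(-1*5 - 5) = (((6 + (-2 + 10)) + 4)*26)*(-5 - 5) = (((6 + 8) + 4)*26)*(-10) = ((14 + 4)*26)*(-10) = (18*26)*(-10) = 468*(-10) = -4680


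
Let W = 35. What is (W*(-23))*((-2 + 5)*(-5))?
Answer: 12075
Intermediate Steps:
(W*(-23))*((-2 + 5)*(-5)) = (35*(-23))*((-2 + 5)*(-5)) = -2415*(-5) = -805*(-15) = 12075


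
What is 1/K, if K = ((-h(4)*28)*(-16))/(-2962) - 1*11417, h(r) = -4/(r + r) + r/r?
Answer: -1481/16908689 ≈ -8.7588e-5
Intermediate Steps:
h(r) = 1 - 2/r (h(r) = -4*1/(2*r) + 1 = -2/r + 1 = 1 - 2/r)
K = -16908689/1481 (K = ((-(-2 + 4)/4*28)*(-16))/(-2962) - 1*11417 = ((-2/4*28)*(-16))*(-1/2962) - 11417 = ((-1*1/2*28)*(-16))*(-1/2962) - 11417 = (-1/2*28*(-16))*(-1/2962) - 11417 = -14*(-16)*(-1/2962) - 11417 = 224*(-1/2962) - 11417 = -112/1481 - 11417 = -16908689/1481 ≈ -11417.)
1/K = 1/(-16908689/1481) = -1481/16908689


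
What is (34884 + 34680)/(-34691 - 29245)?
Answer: -5797/5328 ≈ -1.0880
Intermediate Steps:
(34884 + 34680)/(-34691 - 29245) = 69564/(-63936) = 69564*(-1/63936) = -5797/5328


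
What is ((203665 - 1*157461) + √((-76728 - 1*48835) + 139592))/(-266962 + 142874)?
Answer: -11551/31022 - √14029/124088 ≈ -0.37330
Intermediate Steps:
((203665 - 1*157461) + √((-76728 - 1*48835) + 139592))/(-266962 + 142874) = ((203665 - 157461) + √((-76728 - 48835) + 139592))/(-124088) = (46204 + √(-125563 + 139592))*(-1/124088) = (46204 + √14029)*(-1/124088) = -11551/31022 - √14029/124088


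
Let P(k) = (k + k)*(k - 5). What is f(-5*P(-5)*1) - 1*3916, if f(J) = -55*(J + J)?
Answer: 51084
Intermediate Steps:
P(k) = 2*k*(-5 + k) (P(k) = (2*k)*(-5 + k) = 2*k*(-5 + k))
f(J) = -110*J
f(-5*P(-5)*1) - 1*3916 = -110*(-10*(-5)*(-5 - 5)) - 1*3916 = -110*(-10*(-5)*(-10)) - 3916 = -110*(-5*100) - 3916 = -(-55000) - 3916 = -110*(-500) - 3916 = 55000 - 3916 = 51084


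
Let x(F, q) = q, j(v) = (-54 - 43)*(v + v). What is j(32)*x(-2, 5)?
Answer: -31040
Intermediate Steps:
j(v) = -194*v
j(32)*x(-2, 5) = -194*32*5 = -6208*5 = -31040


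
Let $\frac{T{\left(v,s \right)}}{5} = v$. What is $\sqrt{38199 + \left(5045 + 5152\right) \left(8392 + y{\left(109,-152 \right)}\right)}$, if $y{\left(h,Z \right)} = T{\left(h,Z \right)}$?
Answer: $2 \sqrt{22792197} \approx 9548.2$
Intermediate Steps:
$T{\left(v,s \right)} = 5 v$
$y{\left(h,Z \right)} = 5 h$
$\sqrt{38199 + \left(5045 + 5152\right) \left(8392 + y{\left(109,-152 \right)}\right)} = \sqrt{38199 + \left(5045 + 5152\right) \left(8392 + 5 \cdot 109\right)} = \sqrt{38199 + 10197 \left(8392 + 545\right)} = \sqrt{38199 + 10197 \cdot 8937} = \sqrt{38199 + 91130589} = \sqrt{91168788} = 2 \sqrt{22792197}$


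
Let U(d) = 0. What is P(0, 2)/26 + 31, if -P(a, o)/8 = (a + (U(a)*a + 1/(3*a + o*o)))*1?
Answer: 402/13 ≈ 30.923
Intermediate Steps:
P(a, o) = -8*a - 8/(o² + 3*a) (P(a, o) = -8*(a + (0*a + 1/(3*a + o*o))) = -8*(a + (0 + 1/(3*a + o²))) = -8*(a + (0 + 1/(o² + 3*a))) = -8*(a + 1/(o² + 3*a)) = -8*a - 8/(o² + 3*a))
P(0, 2)/26 + 31 = (8*(-1 - 3*0² - 1*0*2²)/(2² + 3*0))/26 + 31 = (8*(-1 - 3*0 - 1*0*4)/(4 + 0))/26 + 31 = (8*(-1 + 0 + 0)/4)/26 + 31 = (8*(¼)*(-1))/26 + 31 = (1/26)*(-2) + 31 = -1/13 + 31 = 402/13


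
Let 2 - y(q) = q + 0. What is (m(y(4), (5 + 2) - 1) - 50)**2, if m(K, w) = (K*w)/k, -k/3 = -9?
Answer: 206116/81 ≈ 2544.6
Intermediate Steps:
y(q) = 2 - q (y(q) = 2 - (q + 0) = 2 - q)
k = 27 (k = -3*(-9) = 27)
m(K, w) = K*w/27 (m(K, w) = (K*w)/27 = (K*w)*(1/27) = K*w/27)
(m(y(4), (5 + 2) - 1) - 50)**2 = ((2 - 1*4)*((5 + 2) - 1)/27 - 50)**2 = ((2 - 4)*(7 - 1)/27 - 50)**2 = ((1/27)*(-2)*6 - 50)**2 = (-4/9 - 50)**2 = (-454/9)**2 = 206116/81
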